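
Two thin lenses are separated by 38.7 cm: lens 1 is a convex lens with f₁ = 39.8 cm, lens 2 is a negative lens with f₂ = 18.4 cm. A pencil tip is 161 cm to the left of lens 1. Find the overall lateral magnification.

m = -1.43

Lens 1: 1/d_i1 = 1/(39.8) − 1/(161) = 0.01891, so d_i1 = 52.87 cm; m₁ = −d_i1/d_o1 = -0.3284.
d_o2 = 38.7 − (52.87) = -14.17 cm (virtual object).
f₂ = −18.4 cm (diverging).
Lens 2: 1/d_i2 = 1/(-18.4) − 1/(-14.17) = 0.01622, so d_i2 = 61.64 cm; m₂ = −d_i2/d_o2 = +4.350.
m = m₁·m₂ = (-0.3284)(+4.350) = -1.43.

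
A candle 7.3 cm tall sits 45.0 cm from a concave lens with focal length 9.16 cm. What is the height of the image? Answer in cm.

1.23 cm

For a concave lens, f = -9.16 cm.
1/d_i = 1/f − 1/d_o = 1/(-9.160) − 1/(45.0) = -0.1314, so d_i = -7.611 cm.
m = −d_i/d_o = +0.1691.
|h_i| = |m|·h_o = 0.1691 × 7.3 = 1.23 cm. The image is virtual, upright and reduced, on the same side as the object.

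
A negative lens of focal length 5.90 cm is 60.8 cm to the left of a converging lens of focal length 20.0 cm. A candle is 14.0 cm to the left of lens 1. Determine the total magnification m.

f₁ = −5.90 cm (diverging).
Lens 1: 1/d_i1 = 1/(-5.90) − 1/(14.0) = -0.2409, so d_i1 = -4.151 cm; m₁ = −d_i1/d_o1 = +0.2965.
d_o2 = 60.8 − (-4.151) = 64.95 cm.
Lens 2: 1/d_i2 = 1/(20.0) − 1/(64.95) = 0.03460, so d_i2 = 28.90 cm; m₂ = −d_i2/d_o2 = -0.4449.
m = m₁·m₂ = (+0.2965)(-0.4449) = -0.132.

m = -0.132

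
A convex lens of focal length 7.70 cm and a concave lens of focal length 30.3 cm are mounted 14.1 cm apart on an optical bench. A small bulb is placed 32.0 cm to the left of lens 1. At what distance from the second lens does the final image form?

3.50 cm

Lens 1: 1/d_i1 = 1/f₁ − 1/d_o1 = 1/(7.70) − 1/(32.0) = 0.09862, so d_i1 = 10.14 cm.
The intermediate image is 10.14 cm to the right of lens 1, which is 14.1 − (10.14) = 3.960 cm to the left of lens 2, so d_o2 = +3.960 cm.
Lens 2 is diverging, so f₂ = −30.3 cm.
Lens 2: 1/d_i2 = 1/f₂ − 1/d_o2 = 1/(-30.3) − 1/(3.960) = -0.2855, so d_i2 = -3.50 cm.
The final image is virtual, 3.50 cm to the left of lens 2 (overall magnification ≈ -0.28).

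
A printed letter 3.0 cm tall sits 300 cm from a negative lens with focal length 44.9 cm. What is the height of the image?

For a negative lens, f = -44.9 cm.
1/d_i = 1/f − 1/d_o = 1/(-44.90) − 1/(300) = -0.02561, so d_i = -39.05 cm.
m = −d_i/d_o = +0.1302.
|h_i| = |m|·h_o = 0.1302 × 3.0 = 0.391 cm. The image is virtual, upright and reduced, on the same side as the object.

0.391 cm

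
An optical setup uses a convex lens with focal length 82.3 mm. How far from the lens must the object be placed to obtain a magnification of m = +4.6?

64.4 mm

m = −d_i/d_o ⇒ d_i = −m·d_o.
1/f = 1/d_o + 1/d_i = 1/d_o − 1/(m·d_o) = (1 − 1/m)/d_o, so d_o = f(1 − 1/m) = (82.30)(1 − 1/(+4.6)) = 64.4 mm.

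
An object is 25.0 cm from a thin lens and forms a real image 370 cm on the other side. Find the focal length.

f = 23.4 cm (converging)

Real image ⇒ d_i = +370 cm.
1/f = 1/d_o + 1/d_i = 1/(25.0) + 1/(370) = 0.04270, so f = 23.4 cm.
Since f is positive, the thin lens is converging.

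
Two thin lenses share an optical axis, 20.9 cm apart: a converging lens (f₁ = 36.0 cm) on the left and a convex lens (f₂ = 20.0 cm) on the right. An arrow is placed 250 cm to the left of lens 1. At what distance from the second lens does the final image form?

10.3 cm

Lens 1: 1/d_i1 = 1/f₁ − 1/d_o1 = 1/(36.0) − 1/(250) = 0.02378, so d_i1 = 42.06 cm.
The intermediate image is 42.06 cm to the right of lens 1, which lies 21.16 cm to the right of lens 2 — a virtual object — so d_o2 = −21.16 cm.
Lens 2: 1/d_i2 = 1/f₂ − 1/d_o2 = 1/(20.0) − 1/(-21.16) = 0.09726, so d_i2 = 10.3 cm.
The final image is real, 10.3 cm to the right of lens 2 (overall magnification ≈ -0.082).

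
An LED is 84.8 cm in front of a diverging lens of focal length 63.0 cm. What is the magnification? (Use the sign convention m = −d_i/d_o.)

m = +0.426

For a diverging lens, f = -63.0 cm.
1/d_i = 1/f − 1/d_o = 1/(-63.00) − 1/(84.8) = -0.02767, so d_i = -36.15 cm.
m = −d_i/d_o = −(-36.15)/(84.8) = +0.426.
The image is virtual, upright and reduced, on the same side as the object.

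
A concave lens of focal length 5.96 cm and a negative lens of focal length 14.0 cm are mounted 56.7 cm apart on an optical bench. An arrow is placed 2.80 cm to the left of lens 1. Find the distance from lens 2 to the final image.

11.3 cm

Lens 1 is diverging, so f₁ = −5.96 cm.
Lens 1: 1/d_i1 = 1/f₁ − 1/d_o1 = 1/(-5.96) − 1/(2.80) = -0.5249, so d_i1 = -1.905 cm.
The intermediate image is 1.905 cm to the left of lens 1 (virtual), which is 56.7 − (-1.905) = 58.61 cm to the left of lens 2, so d_o2 = +58.61 cm.
Lens 2 is diverging, so f₂ = −14.0 cm.
Lens 2: 1/d_i2 = 1/f₂ − 1/d_o2 = 1/(-14.0) − 1/(58.61) = -0.08849, so d_i2 = -11.3 cm.
The final image is virtual, 11.3 cm to the left of lens 2 (overall magnification ≈ 0.13).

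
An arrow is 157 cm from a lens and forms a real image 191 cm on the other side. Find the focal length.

Real image ⇒ d_i = +191 cm.
1/f = 1/d_o + 1/d_i = 1/(157) + 1/(191) = 0.01161, so f = 86.2 cm.
Since f is positive, the lens is converging.

f = 86.2 cm (converging)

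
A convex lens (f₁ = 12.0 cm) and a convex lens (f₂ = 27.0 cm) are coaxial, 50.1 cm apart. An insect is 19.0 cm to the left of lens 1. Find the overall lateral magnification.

m = -4.89

Lens 1: 1/d_i1 = 1/(12.0) − 1/(19.0) = 0.03070, so d_i1 = 32.57 cm; m₁ = −d_i1/d_o1 = -1.714.
d_o2 = 50.1 − (32.57) = 17.53 cm.
Lens 2: 1/d_i2 = 1/(27.0) − 1/(17.53) = -0.02001, so d_i2 = -49.98 cm; m₂ = −d_i2/d_o2 = +2.851.
m = m₁·m₂ = (-1.714)(+2.851) = -4.89.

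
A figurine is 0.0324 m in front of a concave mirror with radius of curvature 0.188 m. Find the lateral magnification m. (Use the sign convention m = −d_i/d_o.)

f = R/2 = 0.188/2 = 0.09400 m.
1/d_i = 1/f − 1/d_o = 1/(0.09400) − 1/(0.0324) = -20.23, so d_i = -0.04944 m.
m = −d_i/d_o = −(-0.04944)/(0.0324) = +1.53.
The image is virtual, upright and enlarged, behind the mirror.

m = +1.53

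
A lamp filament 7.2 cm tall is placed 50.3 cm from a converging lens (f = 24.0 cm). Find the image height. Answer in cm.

1/d_i = 1/f − 1/d_o = 1/(24.00) − 1/(50.3) = 0.02179, so d_i = 45.90 cm.
m = −d_i/d_o = -0.9125.
|h_i| = |m|·h_o = 0.9125 × 7.2 = 6.57 cm. The image is real, inverted and reduced, on the far side of the lens.

6.57 cm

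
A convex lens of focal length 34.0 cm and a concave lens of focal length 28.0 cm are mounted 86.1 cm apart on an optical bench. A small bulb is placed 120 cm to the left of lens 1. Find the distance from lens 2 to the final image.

16.2 cm

Lens 1: 1/d_i1 = 1/f₁ − 1/d_o1 = 1/(34.0) − 1/(120) = 0.02108, so d_i1 = 47.44 cm.
The intermediate image is 47.44 cm to the right of lens 1, which is 86.1 − (47.44) = 38.66 cm to the left of lens 2, so d_o2 = +38.66 cm.
Lens 2 is diverging, so f₂ = −28.0 cm.
Lens 2: 1/d_i2 = 1/f₂ − 1/d_o2 = 1/(-28.0) − 1/(38.66) = -0.06158, so d_i2 = -16.2 cm.
The final image is virtual, 16.2 cm to the left of lens 2 (overall magnification ≈ -0.17).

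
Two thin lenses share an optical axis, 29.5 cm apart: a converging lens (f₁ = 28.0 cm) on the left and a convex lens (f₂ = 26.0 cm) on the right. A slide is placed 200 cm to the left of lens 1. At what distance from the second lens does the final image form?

2.74 cm

Lens 1: 1/d_i1 = 1/f₁ − 1/d_o1 = 1/(28.0) − 1/(200) = 0.03071, so d_i1 = 32.56 cm.
The intermediate image is 32.56 cm to the right of lens 1, which lies 3.060 cm to the right of lens 2 — a virtual object — so d_o2 = −3.060 cm.
Lens 2: 1/d_i2 = 1/f₂ − 1/d_o2 = 1/(26.0) − 1/(-3.060) = 0.3653, so d_i2 = 2.74 cm.
The final image is real, 2.74 cm to the right of lens 2 (overall magnification ≈ -0.15).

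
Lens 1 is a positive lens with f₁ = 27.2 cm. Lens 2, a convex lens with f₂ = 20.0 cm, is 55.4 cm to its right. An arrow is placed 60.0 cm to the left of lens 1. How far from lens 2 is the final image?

7.86 cm

Lens 1: 1/d_i1 = 1/f₁ − 1/d_o1 = 1/(27.2) − 1/(60.0) = 0.02010, so d_i1 = 49.76 cm.
The intermediate image is 49.76 cm to the right of lens 1, which is 55.4 − (49.76) = 5.640 cm to the left of lens 2, so d_o2 = +5.640 cm.
Lens 2: 1/d_i2 = 1/f₂ − 1/d_o2 = 1/(20.0) − 1/(5.640) = -0.1273, so d_i2 = -7.86 cm.
The final image is virtual, 7.86 cm to the left of lens 2 (overall magnification ≈ -1.2).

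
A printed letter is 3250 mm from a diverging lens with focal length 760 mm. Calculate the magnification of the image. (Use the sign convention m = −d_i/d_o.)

For a diverging lens, f = -760 mm.
1/d_i = 1/f − 1/d_o = 1/(-760.0) − 1/(3250) = -0.001623, so d_i = -616.0 mm.
m = −d_i/d_o = −(-616.0)/(3250) = +0.190.
The image is virtual, upright and reduced, on the same side as the object.

m = +0.190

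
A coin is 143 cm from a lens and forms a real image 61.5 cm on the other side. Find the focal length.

f = 43.0 cm (converging)

Real image ⇒ d_i = +61.5 cm.
1/f = 1/d_o + 1/d_i = 1/(143) + 1/(61.5) = 0.02325, so f = 43.0 cm.
Since f is positive, the lens is converging.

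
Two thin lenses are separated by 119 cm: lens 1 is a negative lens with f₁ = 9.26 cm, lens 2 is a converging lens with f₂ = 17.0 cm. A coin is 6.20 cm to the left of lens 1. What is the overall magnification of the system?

m = -0.0963

f₁ = −9.26 cm (diverging).
Lens 1: 1/d_i1 = 1/(-9.26) − 1/(6.20) = -0.2693, so d_i1 = -3.714 cm; m₁ = −d_i1/d_o1 = +0.5990.
d_o2 = 119 − (-3.714) = 122.7 cm.
Lens 2: 1/d_i2 = 1/(17.0) − 1/(122.7) = 0.05067, so d_i2 = 19.73 cm; m₂ = −d_i2/d_o2 = -0.1608.
m = m₁·m₂ = (+0.5990)(-0.1608) = -0.0963.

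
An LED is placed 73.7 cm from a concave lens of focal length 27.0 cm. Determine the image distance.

For a concave lens, f = -27.0 cm.
Lens equation: 1/s_i = 1/f − 1/s_o = 1/(-27.00) − 1/(73.7) = -0.03704 − 0.01357 = -0.05061, so s_i = -19.8 cm.
The image is virtual, upright and reduced, on the same side as the object.

19.8 cm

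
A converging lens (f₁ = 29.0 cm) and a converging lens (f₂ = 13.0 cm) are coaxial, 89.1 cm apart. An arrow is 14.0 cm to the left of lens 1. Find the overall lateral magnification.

m = -0.244

Lens 1: 1/d_i1 = 1/(29.0) − 1/(14.0) = -0.03695, so d_i1 = -27.07 cm; m₁ = −d_i1/d_o1 = +1.934.
d_o2 = 89.1 − (-27.07) = 116.2 cm.
Lens 2: 1/d_i2 = 1/(13.0) − 1/(116.2) = 0.06832, so d_i2 = 14.64 cm; m₂ = −d_i2/d_o2 = -0.1260.
m = m₁·m₂ = (+1.934)(-0.1260) = -0.244.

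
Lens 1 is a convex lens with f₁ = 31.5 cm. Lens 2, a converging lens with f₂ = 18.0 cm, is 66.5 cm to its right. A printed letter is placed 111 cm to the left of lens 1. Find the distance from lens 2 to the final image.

89.7 cm

Lens 1: 1/d_i1 = 1/f₁ − 1/d_o1 = 1/(31.5) − 1/(111) = 0.02274, so d_i1 = 43.98 cm.
The intermediate image is 43.98 cm to the right of lens 1, which is 66.5 − (43.98) = 22.52 cm to the left of lens 2, so d_o2 = +22.52 cm.
Lens 2: 1/d_i2 = 1/f₂ − 1/d_o2 = 1/(18.0) − 1/(22.52) = 0.01115, so d_i2 = 89.7 cm.
The final image is real, 89.7 cm to the right of lens 2 (overall magnification ≈ 1.6).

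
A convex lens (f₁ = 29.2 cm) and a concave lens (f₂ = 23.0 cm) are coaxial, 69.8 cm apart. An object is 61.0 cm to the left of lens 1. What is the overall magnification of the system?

m = -0.574

Lens 1: 1/d_i1 = 1/(29.2) − 1/(61.0) = 0.01785, so d_i1 = 56.01 cm; m₁ = −d_i1/d_o1 = -0.9182.
d_o2 = 69.8 − (56.01) = 13.79 cm.
f₂ = −23.0 cm (diverging).
Lens 2: 1/d_i2 = 1/(-23.0) − 1/(13.79) = -0.1160, so d_i2 = -8.621 cm; m₂ = −d_i2/d_o2 = +0.6252.
m = m₁·m₂ = (-0.9182)(+0.6252) = -0.574.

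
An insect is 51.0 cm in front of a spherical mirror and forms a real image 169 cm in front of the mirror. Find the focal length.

Real image ⇒ d_i = +169 cm.
1/f = 1/d_o + 1/d_i = 1/(51.0) + 1/(169) = 0.02553, so f = 39.2 cm.
Since f is positive, the spherical mirror is concave.

f = 39.2 cm (concave)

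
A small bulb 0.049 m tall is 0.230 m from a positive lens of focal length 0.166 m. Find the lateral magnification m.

1/d_i = 1/f − 1/d_o = 1/(0.1660) − 1/(0.230) = 1.676, so d_i = 0.5966 m.
m = −d_i/d_o = −(0.5966)/(0.230) = -2.59.
The image is real, inverted and enlarged, on the far side of the lens.

m = -2.59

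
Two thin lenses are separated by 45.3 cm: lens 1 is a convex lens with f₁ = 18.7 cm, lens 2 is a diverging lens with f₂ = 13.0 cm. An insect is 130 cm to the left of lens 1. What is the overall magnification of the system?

m = -0.0599

Lens 1: 1/d_i1 = 1/(18.7) − 1/(130) = 0.04578, so d_i1 = 21.84 cm; m₁ = −d_i1/d_o1 = -0.1680.
d_o2 = 45.3 − (21.84) = 23.46 cm.
f₂ = −13.0 cm (diverging).
Lens 2: 1/d_i2 = 1/(-13.0) − 1/(23.46) = -0.1195, so d_i2 = -8.365 cm; m₂ = −d_i2/d_o2 = +0.3566.
m = m₁·m₂ = (-0.1680)(+0.3566) = -0.0599.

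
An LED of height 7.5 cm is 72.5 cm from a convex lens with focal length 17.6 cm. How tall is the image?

1/d_i = 1/f − 1/d_o = 1/(17.60) − 1/(72.5) = 0.04303, so d_i = 23.24 cm.
m = −d_i/d_o = -0.3206.
|h_i| = |m|·h_o = 0.3206 × 7.5 = 2.40 cm. The image is real, inverted and reduced, on the far side of the lens.

2.40 cm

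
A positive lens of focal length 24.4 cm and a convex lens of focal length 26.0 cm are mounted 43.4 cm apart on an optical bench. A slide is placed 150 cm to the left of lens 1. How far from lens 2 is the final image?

31.6 cm

Lens 1: 1/d_i1 = 1/f₁ − 1/d_o1 = 1/(24.4) − 1/(150) = 0.03432, so d_i1 = 29.14 cm.
The intermediate image is 29.14 cm to the right of lens 1, which is 43.4 − (29.14) = 14.26 cm to the left of lens 2, so d_o2 = +14.26 cm.
Lens 2: 1/d_i2 = 1/f₂ − 1/d_o2 = 1/(26.0) − 1/(14.26) = -0.03166, so d_i2 = -31.6 cm.
The final image is virtual, 31.6 cm to the left of lens 2 (overall magnification ≈ -0.43).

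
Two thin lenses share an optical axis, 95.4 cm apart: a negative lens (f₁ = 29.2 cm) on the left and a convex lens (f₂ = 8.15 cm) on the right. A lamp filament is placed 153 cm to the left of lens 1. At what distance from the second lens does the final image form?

8.74 cm

Lens 1 is diverging, so f₁ = −29.2 cm.
Lens 1: 1/d_i1 = 1/f₁ − 1/d_o1 = 1/(-29.2) − 1/(153) = -0.04078, so d_i1 = -24.52 cm.
The intermediate image is 24.52 cm to the left of lens 1 (virtual), which is 95.4 − (-24.52) = 119.9 cm to the left of lens 2, so d_o2 = +119.9 cm.
Lens 2: 1/d_i2 = 1/f₂ − 1/d_o2 = 1/(8.15) − 1/(119.9) = 0.1144, so d_i2 = 8.74 cm.
The final image is real, 8.74 cm to the right of lens 2 (overall magnification ≈ -0.012).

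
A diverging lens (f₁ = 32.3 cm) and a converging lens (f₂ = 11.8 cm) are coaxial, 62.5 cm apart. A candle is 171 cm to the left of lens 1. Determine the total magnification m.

f₁ = −32.3 cm (diverging).
Lens 1: 1/d_i1 = 1/(-32.3) − 1/(171) = -0.03681, so d_i1 = -27.17 cm; m₁ = −d_i1/d_o1 = +0.1589.
d_o2 = 62.5 − (-27.17) = 89.67 cm.
Lens 2: 1/d_i2 = 1/(11.8) − 1/(89.67) = 0.07359, so d_i2 = 13.59 cm; m₂ = −d_i2/d_o2 = -0.1515.
m = m₁·m₂ = (+0.1589)(-0.1515) = -0.0241.

m = -0.0241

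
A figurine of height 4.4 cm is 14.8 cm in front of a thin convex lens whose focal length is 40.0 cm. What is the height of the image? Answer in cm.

6.98 cm

1/d_i = 1/f − 1/d_o = 1/(40.00) − 1/(14.8) = -0.04257, so d_i = -23.49 cm.
m = −d_i/d_o = +1.587.
|h_i| = |m|·h_o = 1.587 × 4.4 = 6.98 cm. The image is virtual, upright and enlarged, on the same side as the object.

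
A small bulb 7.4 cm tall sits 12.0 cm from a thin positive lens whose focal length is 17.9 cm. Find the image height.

22.5 cm

1/d_i = 1/f − 1/d_o = 1/(17.90) − 1/(12.0) = -0.02747, so d_i = -36.41 cm.
m = −d_i/d_o = +3.034.
|h_i| = |m|·h_o = 3.034 × 7.4 = 22.5 cm. The image is virtual, upright and enlarged, on the same side as the object.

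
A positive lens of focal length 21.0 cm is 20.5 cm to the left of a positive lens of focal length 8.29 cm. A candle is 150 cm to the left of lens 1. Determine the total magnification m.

Lens 1: 1/d_i1 = 1/(21.0) − 1/(150) = 0.04095, so d_i1 = 24.42 cm; m₁ = −d_i1/d_o1 = -0.1628.
d_o2 = 20.5 − (24.42) = -3.920 cm (virtual object).
Lens 2: 1/d_i2 = 1/(8.29) − 1/(-3.920) = 0.3757, so d_i2 = 2.661 cm; m₂ = −d_i2/d_o2 = +0.6790.
m = m₁·m₂ = (-0.1628)(+0.6790) = -0.111.

m = -0.111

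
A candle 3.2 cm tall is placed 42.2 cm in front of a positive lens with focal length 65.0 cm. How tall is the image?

9.12 cm

1/d_i = 1/f − 1/d_o = 1/(65.00) − 1/(42.2) = -0.008312, so d_i = -120.3 cm.
m = −d_i/d_o = +2.851.
|h_i| = |m|·h_o = 2.851 × 3.2 = 9.12 cm. The image is virtual, upright and enlarged, on the same side as the object.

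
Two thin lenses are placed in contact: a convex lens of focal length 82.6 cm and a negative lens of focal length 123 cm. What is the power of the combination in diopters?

P = +0.398 D

P₁ = 1/f₁ = 1/(0.826 m) = +1.211 D; P₂ = 1/f₂ = 1/(-1.23 m) = -0.8130 D.
For thin lenses in contact, P = P₁ + P₂ = (+1.211) + (-0.8130) = +0.398 D.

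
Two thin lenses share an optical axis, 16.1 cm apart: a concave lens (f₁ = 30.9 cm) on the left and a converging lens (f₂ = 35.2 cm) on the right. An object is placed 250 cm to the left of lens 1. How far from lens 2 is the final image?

Lens 1 is diverging, so f₁ = −30.9 cm.
Lens 1: 1/d_i1 = 1/f₁ − 1/d_o1 = 1/(-30.9) − 1/(250) = -0.03636, so d_i1 = -27.50 cm.
The intermediate image is 27.50 cm to the left of lens 1 (virtual), which is 16.1 − (-27.50) = 43.60 cm to the left of lens 2, so d_o2 = +43.60 cm.
Lens 2: 1/d_i2 = 1/f₂ − 1/d_o2 = 1/(35.2) − 1/(43.60) = 0.005473, so d_i2 = 183 cm.
The final image is real, 183 cm to the right of lens 2 (overall magnification ≈ -0.46).

183 cm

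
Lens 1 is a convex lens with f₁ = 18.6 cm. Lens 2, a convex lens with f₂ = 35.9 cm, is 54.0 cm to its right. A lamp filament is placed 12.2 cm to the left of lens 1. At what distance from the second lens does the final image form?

60.0 cm

Lens 1: 1/d_i1 = 1/f₁ − 1/d_o1 = 1/(18.6) − 1/(12.2) = -0.02820, so d_i1 = -35.46 cm.
The intermediate image is 35.46 cm to the left of lens 1 (virtual), which is 54.0 − (-35.46) = 89.46 cm to the left of lens 2, so d_o2 = +89.46 cm.
Lens 2: 1/d_i2 = 1/f₂ − 1/d_o2 = 1/(35.9) − 1/(89.46) = 0.01668, so d_i2 = 60.0 cm.
The final image is real, 60.0 cm to the right of lens 2 (overall magnification ≈ -1.9).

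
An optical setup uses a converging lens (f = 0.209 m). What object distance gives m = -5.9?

0.244 m

m = −d_i/d_o ⇒ d_i = −m·d_o.
1/f = 1/d_o + 1/d_i = 1/d_o − 1/(m·d_o) = (1 − 1/m)/d_o, so d_o = f(1 − 1/m) = (0.2090)(1 − 1/(-5.9)) = 0.244 m.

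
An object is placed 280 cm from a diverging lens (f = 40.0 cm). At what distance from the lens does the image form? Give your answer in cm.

For a diverging lens, f = -40.0 cm.
Lens equation: 1/d_i = 1/f − 1/d_o = 1/(-40.00) − 1/(280) = -0.02500 − 0.003571 = -0.02857, so d_i = -35.0 cm.
The image is virtual, upright and reduced, on the same side as the object.

35.0 cm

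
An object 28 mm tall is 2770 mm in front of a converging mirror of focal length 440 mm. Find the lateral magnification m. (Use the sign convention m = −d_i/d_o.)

1/d_i = 1/f − 1/d_o = 1/(440.0) − 1/(2770) = 0.001912, so d_i = 523.1 mm.
m = −d_i/d_o = −(523.1)/(2770) = -0.189.
The image is real, inverted and reduced, in front of the mirror.

m = -0.189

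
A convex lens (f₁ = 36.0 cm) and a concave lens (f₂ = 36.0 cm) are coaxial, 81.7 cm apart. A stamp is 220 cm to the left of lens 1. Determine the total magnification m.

m = -0.0943

Lens 1: 1/d_i1 = 1/(36.0) − 1/(220) = 0.02323, so d_i1 = 43.04 cm; m₁ = −d_i1/d_o1 = -0.1956.
d_o2 = 81.7 − (43.04) = 38.66 cm.
f₂ = −36.0 cm (diverging).
Lens 2: 1/d_i2 = 1/(-36.0) − 1/(38.66) = -0.05364, so d_i2 = -18.64 cm; m₂ = −d_i2/d_o2 = +0.4822.
m = m₁·m₂ = (-0.1956)(+0.4822) = -0.0943.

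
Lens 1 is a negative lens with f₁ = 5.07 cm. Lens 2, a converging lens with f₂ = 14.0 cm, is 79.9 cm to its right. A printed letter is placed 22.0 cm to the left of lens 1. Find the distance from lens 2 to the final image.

Lens 1 is diverging, so f₁ = −5.07 cm.
Lens 1: 1/d_i1 = 1/f₁ − 1/d_o1 = 1/(-5.07) − 1/(22.0) = -0.2427, so d_i1 = -4.120 cm.
The intermediate image is 4.120 cm to the left of lens 1 (virtual), which is 79.9 − (-4.120) = 84.02 cm to the left of lens 2, so d_o2 = +84.02 cm.
Lens 2: 1/d_i2 = 1/f₂ − 1/d_o2 = 1/(14.0) − 1/(84.02) = 0.05953, so d_i2 = 16.8 cm.
The final image is real, 16.8 cm to the right of lens 2 (overall magnification ≈ -0.037).

16.8 cm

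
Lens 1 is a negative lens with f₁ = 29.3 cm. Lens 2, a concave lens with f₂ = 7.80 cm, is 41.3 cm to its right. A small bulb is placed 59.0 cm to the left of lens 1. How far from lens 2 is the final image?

Lens 1 is diverging, so f₁ = −29.3 cm.
Lens 1: 1/d_i1 = 1/f₁ − 1/d_o1 = 1/(-29.3) − 1/(59.0) = -0.05108, so d_i1 = -19.58 cm.
The intermediate image is 19.58 cm to the left of lens 1 (virtual), which is 41.3 − (-19.58) = 60.88 cm to the left of lens 2, so d_o2 = +60.88 cm.
Lens 2 is diverging, so f₂ = −7.80 cm.
Lens 2: 1/d_i2 = 1/f₂ − 1/d_o2 = 1/(-7.80) − 1/(60.88) = -0.1446, so d_i2 = -6.91 cm.
The final image is virtual, 6.91 cm to the left of lens 2 (overall magnification ≈ 0.038).

6.91 cm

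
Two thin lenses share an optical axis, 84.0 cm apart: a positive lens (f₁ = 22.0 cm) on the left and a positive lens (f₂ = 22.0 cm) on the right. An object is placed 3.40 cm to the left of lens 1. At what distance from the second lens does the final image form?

29.3 cm

Lens 1: 1/d_i1 = 1/f₁ − 1/d_o1 = 1/(22.0) − 1/(3.40) = -0.2487, so d_i1 = -4.022 cm.
The intermediate image is 4.022 cm to the left of lens 1 (virtual), which is 84.0 − (-4.022) = 88.02 cm to the left of lens 2, so d_o2 = +88.02 cm.
Lens 2: 1/d_i2 = 1/f₂ − 1/d_o2 = 1/(22.0) − 1/(88.02) = 0.03409, so d_i2 = 29.3 cm.
The final image is real, 29.3 cm to the right of lens 2 (overall magnification ≈ -0.39).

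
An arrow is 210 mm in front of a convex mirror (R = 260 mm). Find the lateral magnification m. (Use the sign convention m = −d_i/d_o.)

m = +0.382

f = R/2 = 260/2 = 130.0 mm; for a convex mirror, f = -130.0 mm.
1/d_i = 1/f − 1/d_o = 1/(-130.0) − 1/(210) = -0.01245, so d_i = -80.29 mm.
m = −d_i/d_o = −(-80.29)/(210) = +0.382.
The image is virtual, upright and reduced, behind the mirror.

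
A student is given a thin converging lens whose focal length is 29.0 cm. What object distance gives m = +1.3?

m = −d_i/d_o ⇒ d_i = −m·d_o.
1/f = 1/d_o + 1/d_i = 1/d_o − 1/(m·d_o) = (1 − 1/m)/d_o, so d_o = f(1 − 1/m) = (29.00)(1 − 1/(+1.3)) = 6.69 cm.

6.69 cm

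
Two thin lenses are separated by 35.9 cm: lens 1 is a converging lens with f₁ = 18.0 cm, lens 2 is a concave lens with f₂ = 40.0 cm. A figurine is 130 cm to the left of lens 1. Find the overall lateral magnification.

m = -0.117

Lens 1: 1/d_i1 = 1/(18.0) − 1/(130) = 0.04786, so d_i1 = 20.89 cm; m₁ = −d_i1/d_o1 = -0.1607.
d_o2 = 35.9 − (20.89) = 15.01 cm.
f₂ = −40.0 cm (diverging).
Lens 2: 1/d_i2 = 1/(-40.0) − 1/(15.01) = -0.09162, so d_i2 = -10.91 cm; m₂ = −d_i2/d_o2 = +0.7271.
m = m₁·m₂ = (-0.1607)(+0.7271) = -0.117.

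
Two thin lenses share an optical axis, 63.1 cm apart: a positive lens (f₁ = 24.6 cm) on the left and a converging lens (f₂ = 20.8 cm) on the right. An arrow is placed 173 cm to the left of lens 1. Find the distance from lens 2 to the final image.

52.6 cm

Lens 1: 1/d_i1 = 1/f₁ − 1/d_o1 = 1/(24.6) − 1/(173) = 0.03487, so d_i1 = 28.68 cm.
The intermediate image is 28.68 cm to the right of lens 1, which is 63.1 − (28.68) = 34.42 cm to the left of lens 2, so d_o2 = +34.42 cm.
Lens 2: 1/d_i2 = 1/f₂ − 1/d_o2 = 1/(20.8) − 1/(34.42) = 0.01902, so d_i2 = 52.6 cm.
The final image is real, 52.6 cm to the right of lens 2 (overall magnification ≈ 0.25).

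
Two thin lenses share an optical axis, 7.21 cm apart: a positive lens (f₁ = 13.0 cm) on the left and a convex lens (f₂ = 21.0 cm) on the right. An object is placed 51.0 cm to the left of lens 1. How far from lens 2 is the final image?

Lens 1: 1/d_i1 = 1/f₁ − 1/d_o1 = 1/(13.0) − 1/(51.0) = 0.05732, so d_i1 = 17.45 cm.
The intermediate image is 17.45 cm to the right of lens 1, which lies 10.24 cm to the right of lens 2 — a virtual object — so d_o2 = −10.24 cm.
Lens 2: 1/d_i2 = 1/f₂ − 1/d_o2 = 1/(21.0) − 1/(-10.24) = 0.1453, so d_i2 = 6.88 cm.
The final image is real, 6.88 cm to the right of lens 2 (overall magnification ≈ -0.23).

6.88 cm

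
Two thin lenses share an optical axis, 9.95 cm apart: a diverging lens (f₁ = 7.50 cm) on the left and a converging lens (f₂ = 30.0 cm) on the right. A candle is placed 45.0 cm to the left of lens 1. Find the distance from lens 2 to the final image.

36.1 cm

Lens 1 is diverging, so f₁ = −7.50 cm.
Lens 1: 1/d_i1 = 1/f₁ − 1/d_o1 = 1/(-7.50) − 1/(45.0) = -0.1556, so d_i1 = -6.429 cm.
The intermediate image is 6.429 cm to the left of lens 1 (virtual), which is 9.95 − (-6.429) = 16.38 cm to the left of lens 2, so d_o2 = +16.38 cm.
Lens 2: 1/d_i2 = 1/f₂ − 1/d_o2 = 1/(30.0) − 1/(16.38) = -0.02772, so d_i2 = -36.1 cm.
The final image is virtual, 36.1 cm to the left of lens 2 (overall magnification ≈ 0.31).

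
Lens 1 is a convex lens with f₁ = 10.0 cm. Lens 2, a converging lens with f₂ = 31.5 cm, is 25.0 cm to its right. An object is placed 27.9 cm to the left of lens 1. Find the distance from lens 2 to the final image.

Lens 1: 1/d_i1 = 1/f₁ − 1/d_o1 = 1/(10.0) − 1/(27.9) = 0.06416, so d_i1 = 15.59 cm.
The intermediate image is 15.59 cm to the right of lens 1, which is 25.0 − (15.59) = 9.410 cm to the left of lens 2, so d_o2 = +9.410 cm.
Lens 2: 1/d_i2 = 1/f₂ − 1/d_o2 = 1/(31.5) − 1/(9.410) = -0.07452, so d_i2 = -13.4 cm.
The final image is virtual, 13.4 cm to the left of lens 2 (overall magnification ≈ -0.80).

13.4 cm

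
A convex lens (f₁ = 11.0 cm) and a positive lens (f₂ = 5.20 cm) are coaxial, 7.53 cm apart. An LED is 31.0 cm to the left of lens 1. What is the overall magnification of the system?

Lens 1: 1/d_i1 = 1/(11.0) − 1/(31.0) = 0.05865, so d_i1 = 17.05 cm; m₁ = −d_i1/d_o1 = -0.5500.
d_o2 = 7.53 − (17.05) = -9.520 cm (virtual object).
Lens 2: 1/d_i2 = 1/(5.20) − 1/(-9.520) = 0.2973, so d_i2 = 3.363 cm; m₂ = −d_i2/d_o2 = +0.3533.
m = m₁·m₂ = (-0.5500)(+0.3533) = -0.194.

m = -0.194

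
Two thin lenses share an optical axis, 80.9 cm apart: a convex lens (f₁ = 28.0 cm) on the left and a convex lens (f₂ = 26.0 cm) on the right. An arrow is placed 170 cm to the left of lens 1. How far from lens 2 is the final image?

57.6 cm

Lens 1: 1/d_i1 = 1/f₁ − 1/d_o1 = 1/(28.0) − 1/(170) = 0.02983, so d_i1 = 33.52 cm.
The intermediate image is 33.52 cm to the right of lens 1, which is 80.9 − (33.52) = 47.38 cm to the left of lens 2, so d_o2 = +47.38 cm.
Lens 2: 1/d_i2 = 1/f₂ − 1/d_o2 = 1/(26.0) − 1/(47.38) = 0.01736, so d_i2 = 57.6 cm.
The final image is real, 57.6 cm to the right of lens 2 (overall magnification ≈ 0.24).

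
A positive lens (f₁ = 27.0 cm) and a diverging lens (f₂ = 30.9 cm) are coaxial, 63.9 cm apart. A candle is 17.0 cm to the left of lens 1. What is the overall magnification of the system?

Lens 1: 1/d_i1 = 1/(27.0) − 1/(17.0) = -0.02179, so d_i1 = -45.90 cm; m₁ = −d_i1/d_o1 = +2.700.
d_o2 = 63.9 − (-45.90) = 109.8 cm.
f₂ = −30.9 cm (diverging).
Lens 2: 1/d_i2 = 1/(-30.9) − 1/(109.8) = -0.04147, so d_i2 = -24.11 cm; m₂ = −d_i2/d_o2 = +0.2196.
m = m₁·m₂ = (+2.700)(+0.2196) = +0.593.

m = +0.593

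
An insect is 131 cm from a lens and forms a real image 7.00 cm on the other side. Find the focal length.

Real image ⇒ d_i = +7.00 cm.
1/f = 1/d_o + 1/d_i = 1/(131) + 1/(7.00) = 0.1505, so f = 6.64 cm.
Since f is positive, the lens is converging.

f = 6.64 cm (converging)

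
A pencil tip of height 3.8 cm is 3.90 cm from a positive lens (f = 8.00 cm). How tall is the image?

7.41 cm

1/d_i = 1/f − 1/d_o = 1/(8.000) − 1/(3.90) = -0.1314, so d_i = -7.610 cm.
m = −d_i/d_o = +1.951.
|h_i| = |m|·h_o = 1.951 × 3.8 = 7.41 cm. The image is virtual, upright and enlarged, on the same side as the object.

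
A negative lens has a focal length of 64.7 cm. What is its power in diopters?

P = -1.55 D

For a negative lens, f = −64.7 cm.
f = -64.7 cm = -0.647 m.
P = 1/f = 1/(-0.647 m) = -1.55 D.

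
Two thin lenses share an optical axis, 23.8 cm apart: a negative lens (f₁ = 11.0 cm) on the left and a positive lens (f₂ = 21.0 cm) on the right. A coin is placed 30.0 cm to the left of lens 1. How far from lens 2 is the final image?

Lens 1 is diverging, so f₁ = −11.0 cm.
Lens 1: 1/d_i1 = 1/f₁ − 1/d_o1 = 1/(-11.0) − 1/(30.0) = -0.1242, so d_i1 = -8.049 cm.
The intermediate image is 8.049 cm to the left of lens 1 (virtual), which is 23.8 − (-8.049) = 31.85 cm to the left of lens 2, so d_o2 = +31.85 cm.
Lens 2: 1/d_i2 = 1/f₂ − 1/d_o2 = 1/(21.0) − 1/(31.85) = 0.01622, so d_i2 = 61.6 cm.
The final image is real, 61.6 cm to the right of lens 2 (overall magnification ≈ -0.52).

61.6 cm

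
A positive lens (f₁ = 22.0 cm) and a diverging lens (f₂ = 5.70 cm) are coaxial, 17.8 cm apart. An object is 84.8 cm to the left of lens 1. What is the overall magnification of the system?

m = +0.322

Lens 1: 1/d_i1 = 1/(22.0) − 1/(84.8) = 0.03366, so d_i1 = 29.71 cm; m₁ = −d_i1/d_o1 = -0.3504.
d_o2 = 17.8 − (29.71) = -11.91 cm (virtual object).
f₂ = −5.70 cm (diverging).
Lens 2: 1/d_i2 = 1/(-5.70) − 1/(-11.91) = -0.09148, so d_i2 = -10.93 cm; m₂ = −d_i2/d_o2 = -0.9179.
m = m₁·m₂ = (-0.3504)(-0.9179) = +0.322.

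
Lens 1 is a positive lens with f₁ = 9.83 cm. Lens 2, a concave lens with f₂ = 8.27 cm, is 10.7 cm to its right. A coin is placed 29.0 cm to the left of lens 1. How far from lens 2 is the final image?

8.41 cm

Lens 1: 1/d_i1 = 1/f₁ − 1/d_o1 = 1/(9.83) − 1/(29.0) = 0.06725, so d_i1 = 14.87 cm.
The intermediate image is 14.87 cm to the right of lens 1, which lies 4.170 cm to the right of lens 2 — a virtual object — so d_o2 = −4.170 cm.
Lens 2 is diverging, so f₂ = −8.27 cm.
Lens 2: 1/d_i2 = 1/f₂ − 1/d_o2 = 1/(-8.27) − 1/(-4.170) = 0.1189, so d_i2 = 8.41 cm.
The final image is real, 8.41 cm to the right of lens 2 (overall magnification ≈ -1.0).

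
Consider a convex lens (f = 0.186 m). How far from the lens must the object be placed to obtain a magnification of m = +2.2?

0.101 m

m = −d_i/d_o ⇒ d_i = −m·d_o.
1/f = 1/d_o + 1/d_i = 1/d_o − 1/(m·d_o) = (1 − 1/m)/d_o, so d_o = f(1 − 1/m) = (0.1860)(1 − 1/(+2.2)) = 0.101 m.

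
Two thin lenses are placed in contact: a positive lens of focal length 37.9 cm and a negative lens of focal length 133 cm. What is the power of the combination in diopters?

P₁ = 1/f₁ = 1/(0.379 m) = +2.639 D; P₂ = 1/f₂ = 1/(-1.33 m) = -0.7519 D.
For thin lenses in contact, P = P₁ + P₂ = (+2.639) + (-0.7519) = +1.89 D.

P = +1.89 D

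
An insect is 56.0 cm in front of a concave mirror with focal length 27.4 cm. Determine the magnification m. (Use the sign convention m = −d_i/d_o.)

1/d_i = 1/f − 1/d_o = 1/(27.40) − 1/(56.0) = 0.01864, so d_i = 53.65 cm.
m = −d_i/d_o = −(53.65)/(56.0) = -0.958.
The image is real, inverted and reduced, in front of the mirror.

m = -0.958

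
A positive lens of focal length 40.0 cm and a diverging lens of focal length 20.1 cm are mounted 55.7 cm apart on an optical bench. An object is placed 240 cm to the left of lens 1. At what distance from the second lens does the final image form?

5.57 cm

Lens 1: 1/d_i1 = 1/f₁ − 1/d_o1 = 1/(40.0) − 1/(240) = 0.02083, so d_i1 = 48.00 cm.
The intermediate image is 48.00 cm to the right of lens 1, which is 55.7 − (48.00) = 7.700 cm to the left of lens 2, so d_o2 = +7.700 cm.
Lens 2 is diverging, so f₂ = −20.1 cm.
Lens 2: 1/d_i2 = 1/f₂ − 1/d_o2 = 1/(-20.1) − 1/(7.700) = -0.1796, so d_i2 = -5.57 cm.
The final image is virtual, 5.57 cm to the left of lens 2 (overall magnification ≈ -0.14).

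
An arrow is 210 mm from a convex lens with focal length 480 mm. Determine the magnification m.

m = +1.78

1/d_i = 1/f − 1/d_o = 1/(480.0) − 1/(210) = -0.002679, so d_i = -373.3 mm.
m = −d_i/d_o = −(-373.3)/(210) = +1.78.
The image is virtual, upright and enlarged, on the same side as the object.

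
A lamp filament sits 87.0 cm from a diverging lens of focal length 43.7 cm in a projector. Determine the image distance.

For a diverging lens, f = -43.7 cm.
Lens equation: 1/d_i = 1/f − 1/d_o = 1/(-43.70) − 1/(87.0) = -0.02288 − 0.01149 = -0.03438, so d_i = -29.1 cm.
The image is virtual, upright and reduced, on the same side as the object.

29.1 cm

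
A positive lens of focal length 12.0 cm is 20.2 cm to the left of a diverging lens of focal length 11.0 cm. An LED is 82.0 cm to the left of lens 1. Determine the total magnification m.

m = -0.110

Lens 1: 1/d_i1 = 1/(12.0) − 1/(82.0) = 0.07114, so d_i1 = 14.06 cm; m₁ = −d_i1/d_o1 = -0.1715.
d_o2 = 20.2 − (14.06) = 6.140 cm.
f₂ = −11.0 cm (diverging).
Lens 2: 1/d_i2 = 1/(-11.0) − 1/(6.140) = -0.2538, so d_i2 = -3.940 cm; m₂ = −d_i2/d_o2 = +0.6418.
m = m₁·m₂ = (-0.1715)(+0.6418) = -0.110.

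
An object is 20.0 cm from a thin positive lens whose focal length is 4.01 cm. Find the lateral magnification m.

m = -0.251

1/d_i = 1/f − 1/d_o = 1/(4.010) − 1/(20.0) = 0.1994, so d_i = 5.016 cm.
m = −d_i/d_o = −(5.016)/(20.0) = -0.251.
The image is real, inverted and reduced, on the far side of the lens.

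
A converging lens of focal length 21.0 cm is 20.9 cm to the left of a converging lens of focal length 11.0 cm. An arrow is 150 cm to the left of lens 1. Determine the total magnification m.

Lens 1: 1/d_i1 = 1/(21.0) − 1/(150) = 0.04095, so d_i1 = 24.42 cm; m₁ = −d_i1/d_o1 = -0.1628.
d_o2 = 20.9 − (24.42) = -3.520 cm (virtual object).
Lens 2: 1/d_i2 = 1/(11.0) − 1/(-3.520) = 0.3750, so d_i2 = 2.667 cm; m₂ = −d_i2/d_o2 = +0.7576.
m = m₁·m₂ = (-0.1628)(+0.7576) = -0.123.

m = -0.123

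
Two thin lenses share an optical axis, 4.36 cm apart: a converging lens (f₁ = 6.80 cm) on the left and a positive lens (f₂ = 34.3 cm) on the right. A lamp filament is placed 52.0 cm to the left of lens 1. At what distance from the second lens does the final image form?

Lens 1: 1/d_i1 = 1/f₁ − 1/d_o1 = 1/(6.80) − 1/(52.0) = 0.1278, so d_i1 = 7.823 cm.
The intermediate image is 7.823 cm to the right of lens 1, which lies 3.463 cm to the right of lens 2 — a virtual object — so d_o2 = −3.463 cm.
Lens 2: 1/d_i2 = 1/f₂ − 1/d_o2 = 1/(34.3) − 1/(-3.463) = 0.3179, so d_i2 = 3.15 cm.
The final image is real, 3.15 cm to the right of lens 2 (overall magnification ≈ -0.14).

3.15 cm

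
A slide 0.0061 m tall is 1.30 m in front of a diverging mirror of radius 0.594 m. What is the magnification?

f = R/2 = 0.594/2 = 0.2970 m; for a diverging mirror, f = -0.2970 m.
1/d_i = 1/f − 1/d_o = 1/(-0.2970) − 1/(1.30) = -4.136, so d_i = -0.2418 m.
m = −d_i/d_o = −(-0.2418)/(1.30) = +0.186.
The image is virtual, upright and reduced, behind the mirror.

m = +0.186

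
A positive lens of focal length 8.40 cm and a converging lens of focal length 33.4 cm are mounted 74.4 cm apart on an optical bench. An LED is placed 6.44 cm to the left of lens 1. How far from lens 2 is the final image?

49.7 cm

Lens 1: 1/d_i1 = 1/f₁ − 1/d_o1 = 1/(8.40) − 1/(6.44) = -0.03623, so d_i1 = -27.60 cm.
The intermediate image is 27.60 cm to the left of lens 1 (virtual), which is 74.4 − (-27.60) = 102.0 cm to the left of lens 2, so d_o2 = +102.0 cm.
Lens 2: 1/d_i2 = 1/f₂ − 1/d_o2 = 1/(33.4) − 1/(102.0) = 0.02014, so d_i2 = 49.7 cm.
The final image is real, 49.7 cm to the right of lens 2 (overall magnification ≈ -2.1).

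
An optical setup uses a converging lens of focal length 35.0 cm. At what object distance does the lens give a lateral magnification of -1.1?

66.8 cm

m = −d_i/d_o ⇒ d_i = −m·d_o.
1/f = 1/d_o + 1/d_i = 1/d_o − 1/(m·d_o) = (1 − 1/m)/d_o, so d_o = f(1 − 1/m) = (35.00)(1 − 1/(-1.1)) = 66.8 cm.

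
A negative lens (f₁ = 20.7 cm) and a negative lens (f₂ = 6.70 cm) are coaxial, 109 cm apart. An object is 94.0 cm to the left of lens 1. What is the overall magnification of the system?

m = +0.00911

f₁ = −20.7 cm (diverging).
Lens 1: 1/d_i1 = 1/(-20.7) − 1/(94.0) = -0.05895, so d_i1 = -16.96 cm; m₁ = −d_i1/d_o1 = +0.1804.
d_o2 = 109 − (-16.96) = 126.0 cm.
f₂ = −6.70 cm (diverging).
Lens 2: 1/d_i2 = 1/(-6.70) − 1/(126.0) = -0.1572, so d_i2 = -6.362 cm; m₂ = −d_i2/d_o2 = +0.05049.
m = m₁·m₂ = (+0.1804)(+0.05049) = +0.00911.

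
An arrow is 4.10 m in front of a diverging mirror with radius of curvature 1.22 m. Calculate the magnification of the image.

m = +0.130

f = R/2 = 1.22/2 = 0.6100 m; for a diverging mirror, f = -0.6100 m.
1/d_i = 1/f − 1/d_o = 1/(-0.6100) − 1/(4.10) = -1.883, so d_i = -0.5310 m.
m = −d_i/d_o = −(-0.5310)/(4.10) = +0.130.
The image is virtual, upright and reduced, behind the mirror.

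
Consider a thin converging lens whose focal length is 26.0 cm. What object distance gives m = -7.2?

29.6 cm

m = −d_i/d_o ⇒ d_i = −m·d_o.
1/f = 1/d_o + 1/d_i = 1/d_o − 1/(m·d_o) = (1 − 1/m)/d_o, so d_o = f(1 − 1/m) = (26.00)(1 − 1/(-7.2)) = 29.6 cm.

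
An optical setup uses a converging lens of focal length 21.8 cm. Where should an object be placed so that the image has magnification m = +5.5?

m = −d_i/d_o ⇒ d_i = −m·d_o.
1/f = 1/d_o + 1/d_i = 1/d_o − 1/(m·d_o) = (1 − 1/m)/d_o, so d_o = f(1 − 1/m) = (21.80)(1 − 1/(+5.5)) = 17.8 cm.

17.8 cm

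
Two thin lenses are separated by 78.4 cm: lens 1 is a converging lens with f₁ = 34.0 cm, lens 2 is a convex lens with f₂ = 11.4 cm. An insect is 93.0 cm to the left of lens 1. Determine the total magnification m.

m = +0.490

Lens 1: 1/d_i1 = 1/(34.0) − 1/(93.0) = 0.01866, so d_i1 = 53.59 cm; m₁ = −d_i1/d_o1 = -0.5762.
d_o2 = 78.4 − (53.59) = 24.81 cm.
Lens 2: 1/d_i2 = 1/(11.4) − 1/(24.81) = 0.04741, so d_i2 = 21.09 cm; m₂ = −d_i2/d_o2 = -0.8501.
m = m₁·m₂ = (-0.5762)(-0.8501) = +0.490.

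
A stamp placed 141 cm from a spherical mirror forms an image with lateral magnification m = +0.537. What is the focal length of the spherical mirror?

m = −d_i/d_o ⇒ d_i = −m·d_o = −(+0.537)·(141) = -75.72 cm.
1/f = 1/d_o + 1/d_i = 1/(141) + 1/(-75.72) = -0.006114, so f = -164 cm.
Since f is negative, the spherical mirror is convex.

f = -164 cm (convex)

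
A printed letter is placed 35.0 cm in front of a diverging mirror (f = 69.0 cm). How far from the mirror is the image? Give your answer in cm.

For a diverging mirror, f = -69.0 cm.
Mirror equation: 1/q = 1/f − 1/p = 1/(-69.00) − 1/(35.0) = -0.01449 − 0.02857 = -0.04306, so q = -23.2 cm.
The image is virtual, upright and reduced, behind the mirror.

23.2 cm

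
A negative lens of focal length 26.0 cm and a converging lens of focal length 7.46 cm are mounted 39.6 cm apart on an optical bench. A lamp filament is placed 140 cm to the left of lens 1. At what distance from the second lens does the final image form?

Lens 1 is diverging, so f₁ = −26.0 cm.
Lens 1: 1/d_i1 = 1/f₁ − 1/d_o1 = 1/(-26.0) − 1/(140) = -0.04560, so d_i1 = -21.93 cm.
The intermediate image is 21.93 cm to the left of lens 1 (virtual), which is 39.6 − (-21.93) = 61.53 cm to the left of lens 2, so d_o2 = +61.53 cm.
Lens 2: 1/d_i2 = 1/f₂ − 1/d_o2 = 1/(7.46) − 1/(61.53) = 0.1178, so d_i2 = 8.49 cm.
The final image is real, 8.49 cm to the right of lens 2 (overall magnification ≈ -0.022).

8.49 cm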